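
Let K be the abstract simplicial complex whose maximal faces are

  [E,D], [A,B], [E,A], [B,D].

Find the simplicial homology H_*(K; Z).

Order the vertices as A < B < D < E. Listing each simplex with vertices in this order, K has dimension 1 with simplices:

  0-simplices (4): A, B, D, E
  1-simplices (4): AB, AE, BD, DE

Hence C_0 ≅ Z^4, C_1 ≅ Z^4.

Boundary ∂_1: C_1 → C_0 is given by ∂[p,q] = [q] − [p]. For instance
  ∂AE = E − A.
As a 4×4 matrix over Z this has rank 3, with invariant factors (1,1,1).

Now H_k = ker ∂_k / im ∂_{k+1}, so:

  H_0: rank C_0 − rank ∂_1 = 4 − 3 = 1, and the invariant factors of ∂_1 are all 1, so H_0 ≅ Z.
  H_1: rank ker ∂_1 − rank ∂_2 = (4 − 3) − 0 = 1, and there is no ∂_2, so H_1 ≅ Z.

H_0 ≅ Z,  H_1 ≅ Z.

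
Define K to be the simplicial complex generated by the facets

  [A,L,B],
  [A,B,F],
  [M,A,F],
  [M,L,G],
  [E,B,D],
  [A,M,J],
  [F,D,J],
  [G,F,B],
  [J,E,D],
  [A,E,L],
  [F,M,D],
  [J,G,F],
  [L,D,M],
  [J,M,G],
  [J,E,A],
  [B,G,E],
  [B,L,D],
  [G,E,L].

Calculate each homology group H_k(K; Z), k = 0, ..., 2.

H_0 ≅ Z,  H_1 ≅ Z × Z/2,  H_2 = 0.

Take the total order A < B < D < E < F < G < J < L < M on the vertex set. Then K (dimension 2) consists of the simplices:

  0-simplices (9): A, B, D, E, F, G, J, L, M
  1-simplices (27): AB, AE, AF, AJ, AL, AM, BD, BE, BF, BG, BL, DE, DF, DJ, DL, DM, EG, EJ, EL, FG, FJ, FM, GJ, GL, GM, JM, LM
  2-simplices (18): ABF, ABL, AEJ, AEL, AFM, AJM, BDE, BDL, BEG, BFG, DEJ, DFJ, DFM, DLM, EGL, FGJ, GJM, GLM

giving chain groups C_0 ≅ Z^9, C_1 ≅ Z^27, C_2 ≅ Z^18.

∂_1: C_1 → C_0 maps an edge to its endpoints' difference, ∂[p,q] = q − p. For instance
  ∂DL = L − D.
The resulting 9×27 matrix has rank 8, and its Smith normal form has invariant factors (1,1,1,1,1,1,1,1).

Boundary ∂_2: C_2 → C_1 maps a triangle to the signed sum of its edges. For instance
  ∂ABF = BF − AF + AB,
  ∂AJM = JM − AM + AJ.
As a 27×18 matrix over Z this has rank 18, with invariant factors (1,1,1,1,1,1,1,1,1,1,1,1,1,1,1,1,1,2).

From H_k ≅ ker(∂_k) / im(∂_{k+1}) we obtain:

  H_0: rank C_0 − rank ∂_1 = 9 − 8 = 1, and the invariant factors of ∂_1 are all 1, so H_0 ≅ Z.
  H_1: rank ker ∂_1 − rank ∂_2 = (27 − 8) − 18 = 1, and ∂_2 has invariant factor 2 > 1, so H_1 ≅ Z × Z/2.
  H_2: rank ker ∂_2 − rank ∂_3 = (18 − 18) − 0 = 0, and there is no ∂_3, so H_2 ≅ 0.

As a check, the Euler characteristic is 9 − 27 + 18 = 0, which agrees with 1 − 1 + 0 = 0.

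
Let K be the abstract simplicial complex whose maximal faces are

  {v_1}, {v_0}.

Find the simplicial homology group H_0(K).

Fix the vertex order v_0 < v_1 and write every simplex with vertices in increasing order. Then dim K = 0 and the simplices of K are:

  0-simplices (2): [v_0], [v_1]

giving chain groups C_0 ≅ Z^2.

Reading off H_k = ker ∂_k / im ∂_{k+1}:

  H_0: rank C_0 − rank ∂_1 = 2 − 0 = 2, and there is no ∂_1, so H_0 ≅ Z^2.

(K is a triangulation of a set of 2 points.)

H_0 ≅ Z^2.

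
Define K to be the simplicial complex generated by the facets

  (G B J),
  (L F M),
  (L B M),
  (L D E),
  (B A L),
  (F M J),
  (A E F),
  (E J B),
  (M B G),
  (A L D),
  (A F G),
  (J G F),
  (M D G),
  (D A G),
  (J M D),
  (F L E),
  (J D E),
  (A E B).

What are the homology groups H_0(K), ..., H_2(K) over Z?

Order the vertices as A < B < D < E < F < G < J < L < M. Listing each simplex with vertices in this order, K has dimension 2 with simplices:

  0-simplices (9): A, B, D, E, F, G, J, L, M
  1-simplices (27): AB, AD, AE, AF, AG, AL, BE, BG, BJ, BL, BM, DE, DG, DJ, DL, DM, EF, EJ, EL, FG, FJ, FL, FM, GJ, GM, JM, LM
  2-simplices (18): ABE, ABL, ADG, ADL, AEF, AFG, BEJ, BGJ, BGM, BLM, DEJ, DEL, DGM, DJM, EFL, FGJ, FJM, FLM

giving chain groups C_0 ≅ Z^9, C_1 ≅ Z^27, C_2 ≅ Z^18.

The boundary map ∂_1: C_1 → C_0 maps an edge to its endpoints' difference, ∂[p,q] = q − p.
The 9×27 boundary matrix has rank 8 and Smith normal form diag(1,1,1,1,1,1,1,1).

∂_2: C_2 → C_1 maps a triangle to the signed sum of its edges. For instance
  ∂EFL = FL − EL + EF,
  ∂ADG = DG − AG + AD.
This gives a 27×18 integer matrix of rank 18; reducing to Smith normal form yields diagonal entries (1,1,1,1,1,1,1,1,1,1,1,1,1,1,1,1,1,2).

From H_k ≅ ker(∂_k) / im(∂_{k+1}) we obtain:

  H_0: rank C_0 − rank ∂_1 = 9 − 8 = 1, and the invariant factors of ∂_1 are all 1, so H_0 = Z.
  H_1: rank ker ∂_1 − rank ∂_2 = (27 − 8) − 18 = 1, and ∂_2 has invariant factor 2 > 1, so H_1 = Z × Z/2.
  H_2: rank ker ∂_2 − rank ∂_3 = (18 − 18) − 0 = 0, and there is no ∂_3, so H_2 = 0.

As a check, the Euler characteristic is 9 − 27 + 18 = 0, which agrees with 1 − 1 + 0 = 0.

H_0 ≅ Z,  H_1 ≅ Z × Z/2,  H_2 = 0.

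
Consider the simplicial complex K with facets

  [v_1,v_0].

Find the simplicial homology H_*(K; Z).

We work with the vertex ordering v_0 < v_1. The simplices of K, each written with vertices in increasing order, are:

  0-simplices (2): [v_0], [v_1]
  1-simplices (1): [v_0,v_1]

giving chain groups C_0 ≅ Z^2, C_1 ≅ Z^1.

∂_1: C_1 → C_0 sends each edge [p,q] (with p < q) to q − p.
The 2×1 boundary matrix has rank 1 and Smith normal form diag(1).

Computing H_k = (kernel of ∂_k) / (image of ∂_{k+1}):

  H_0: rank C_0 − rank ∂_1 = 2 − 1 = 1, and the invariant factors of ∂_1 are all 1, so H_0 = Z.
  H_1: rank ker ∂_1 − rank ∂_2 = (1 − 1) − 0 = 0, and there is no ∂_2, so H_1 = 0.

H_0 ≅ Z,  H_1 = 0.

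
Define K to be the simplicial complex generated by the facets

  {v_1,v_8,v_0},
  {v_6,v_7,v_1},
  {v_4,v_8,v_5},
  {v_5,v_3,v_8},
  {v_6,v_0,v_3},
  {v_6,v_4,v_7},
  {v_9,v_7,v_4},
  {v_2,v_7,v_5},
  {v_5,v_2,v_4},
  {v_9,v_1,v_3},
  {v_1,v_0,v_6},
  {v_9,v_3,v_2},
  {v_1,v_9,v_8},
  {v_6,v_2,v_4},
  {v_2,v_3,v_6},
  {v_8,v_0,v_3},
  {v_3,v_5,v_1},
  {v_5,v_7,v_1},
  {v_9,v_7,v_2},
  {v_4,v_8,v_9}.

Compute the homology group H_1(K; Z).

Order the vertices as v_0 < v_1 < v_2 < v_3 < v_4 < v_5 < v_6 < v_7 < v_8 < v_9. Listing each simplex with vertices in this order, K has dimension 2 with simplices:

  0-simplices (10): [v_0], [v_1], [v_2], [v_3], [v_4], [v_5], [v_6], [v_7], [v_8], [v_9]
  1-simplices (30): (30 of them)
  2-simplices (20): (20 of them)

Hence C_0 ≅ Z^10, C_1 ≅ Z^30, C_2 ≅ Z^20.

Boundary ∂_1: C_1 → C_0 maps an edge to its endpoints' difference, ∂[p,q] = q − p.
As a 10×30 matrix over Z this has rank 9, with invariant factors (1,1,1,1,1,1,1,1,1).

Boundary ∂_2: C_2 → C_1 sends each 2-simplex [p,q,r] to [q,r] − [p,r] + [p,q]. For instance
  ∂[v_2,v_3,v_9] = [v_3,v_9] − [v_2,v_9] + [v_2,v_3],
  ∂[v_1,v_8,v_9] = [v_8,v_9] − [v_1,v_9] + [v_1,v_8].
The resulting 30×20 matrix has rank 20, and its Smith normal form has invariant factors (1,1,1,1,1,1,1,1,1,1,1,1,1,1,1,1,1,1,1,2).

Reading off H_k = ker ∂_k / im ∂_{k+1}:

  H_1: rank ker ∂_1 − rank ∂_2 = (30 − 9) − 20 = 1, and ∂_2 has invariant factor 2 > 1, so H_1 = Z ⊕ Z/2.

(K is a triangulation of the Klein bottle.)

H_1 ≅ Z ⊕ Z/2.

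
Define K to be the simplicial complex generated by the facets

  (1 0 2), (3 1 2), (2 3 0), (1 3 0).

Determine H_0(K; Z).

Order the vertices as 0 < 1 < 2 < 3. Listing each simplex with vertices in this order, K has dimension 2 with simplices:

  0-simplices (4): [0], [1], [2], [3]
  1-simplices (6): [0,1], [0,2], [0,3], [1,2], [1,3], [2,3]
  2-simplices (4): [0,1,2], [0,1,3], [0,2,3], [1,2,3]

giving chain groups C_0 ≅ Z^4, C_1 ≅ Z^6, C_2 ≅ Z^4.

Boundary ∂_1: C_1 → C_0 sends each edge [p,q] (with p < q) to q − p. For instance
  ∂[0,1] = [1] − [0].
As a 4×6 matrix over Z this has rank 3, with invariant factors (1,1,1).

The boundary map ∂_2: C_2 → C_1 sends each 2-simplex [p,q,r] to [q,r] − [p,r] + [p,q]. For instance
  ∂[0,2,3] = [2,3] − [0,3] + [0,2],
  ∂[0,1,3] = [1,3] − [0,3] + [0,1].
The 6×4 boundary matrix has rank 3 and Smith normal form diag(1,1,1).

Computing H_k = (kernel of ∂_k) / (image of ∂_{k+1}):

  H_0: rank C_0 − rank ∂_1 = 4 − 3 = 1, and the invariant factors of ∂_1 are all 1, so H_0 ≅ Z.

(K is a triangulation of the 2-sphere S^2.)

H_0 = Z.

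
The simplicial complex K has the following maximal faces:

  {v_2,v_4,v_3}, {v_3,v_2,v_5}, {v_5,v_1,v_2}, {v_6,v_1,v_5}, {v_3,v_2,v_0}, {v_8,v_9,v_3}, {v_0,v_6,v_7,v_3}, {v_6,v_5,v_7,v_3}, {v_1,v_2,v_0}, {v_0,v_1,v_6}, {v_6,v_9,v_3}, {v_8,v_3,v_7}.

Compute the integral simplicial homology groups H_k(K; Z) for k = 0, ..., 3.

We work with the vertex ordering v_0 < v_1 < v_2 < v_3 < v_4 < v_5 < v_6 < v_7 < v_8 < v_9. The simplices of K, each written with vertices in increasing order, are:

  0-simplices (10): [v_0], [v_1], [v_2], [v_3], [v_4], [v_5], [v_6], [v_7], [v_8], [v_9]
  1-simplices (23): (23 of them)
  2-simplices (17): (17 of them)
  3-simplices (2): [v_0,v_3,v_6,v_7], [v_3,v_5,v_6,v_7]

Hence C_0 ≅ Z^10, C_1 ≅ Z^23, C_2 ≅ Z^17, C_3 ≅ Z^2.

∂_1: C_1 → C_0 is given by ∂[p,q] = [q] − [p]. For instance
  ∂[v_5,v_7] = [v_7] − [v_5].
As a 10×23 matrix over Z this has rank 9, with invariant factors (1,1,1,1,1,1,1,1,1).

The boundary map ∂_2: C_2 → C_1 sends each 2-simplex [p,q,r] to [q,r] − [p,r] + [p,q]. For instance
  ∂[v_0,v_1,v_6] = [v_1,v_6] − [v_0,v_6] + [v_0,v_1],
  ∂[v_0,v_3,v_7] = [v_3,v_7] − [v_0,v_7] + [v_0,v_3].
As a 23×17 matrix over Z this has rank 14, with invariant factors (1,1,1,1,1,1,1,1,1,1,1,1,1,1).

Boundary ∂_3: C_3 → C_2 sends each 3-simplex σ to the alternating sum Σ_i (−1)^i (σ with its i-th vertex removed). For instance
  ∂[v_3,v_5,v_6,v_7] = [v_5,v_6,v_7] − [v_3,v_6,v_7] + [v_3,v_5,v_7] − [v_3,v_5,v_6],
  ∂[v_0,v_3,v_6,v_7] = [v_3,v_6,v_7] − [v_0,v_6,v_7] + [v_0,v_3,v_7] − [v_0,v_3,v_6].
The 17×2 boundary matrix has rank 2 and Smith normal form diag(1,1).

Reading off H_k = ker ∂_k / im ∂_{k+1}:

  H_0: rank C_0 − rank ∂_1 = 10 − 9 = 1, and the invariant factors of ∂_1 are all 1, so H_0 = Z.
  H_1: rank ker ∂_1 − rank ∂_2 = (23 − 9) − 14 = 0, and the invariant factors of ∂_2 are all 1, so H_1 = 0.
  H_2: rank ker ∂_2 − rank ∂_3 = (17 − 14) − 2 = 1, and the invariant factors of ∂_3 are all 1, so H_2 = Z.
  H_3: rank ker ∂_3 − rank ∂_4 = (2 − 2) − 0 = 0, and there is no ∂_4, so H_3 = 0.

H_0 = Z,  H_1 = 0,  H_2 = Z,  H_3 = 0.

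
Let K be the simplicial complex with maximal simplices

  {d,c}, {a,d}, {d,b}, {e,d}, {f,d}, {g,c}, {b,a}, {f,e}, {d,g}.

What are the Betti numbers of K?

b_0 = 1, b_1 = 3.

We work with the vertex ordering a < b < c < d < e < f < g. The simplices of K, each written with vertices in increasing order, are:

  0-simplices (7): a, b, c, d, e, f, g
  1-simplices (9): ab, ad, bd, cd, cg, de, df, dg, ef

Hence C_0 ≅ Z^7, C_1 ≅ Z^9.

The boundary map ∂_1: C_1 → C_0 is given by ∂[p,q] = [q] − [p].
The 7×9 boundary matrix has rank 6 and Smith normal form diag(1,1,1,1,1,1).

Computing H_k = (kernel of ∂_k) / (image of ∂_{k+1}):

  H_0: rank C_0 − rank ∂_1 = 7 − 6 = 1, and the invariant factors of ∂_1 are all 1, so H_0 = Z.
  H_1: rank ker ∂_1 − rank ∂_2 = (9 − 6) − 0 = 3, and there is no ∂_2, so H_1 = Z^3.

Hence the Betti numbers are b_0 = 1, b_1 = 3.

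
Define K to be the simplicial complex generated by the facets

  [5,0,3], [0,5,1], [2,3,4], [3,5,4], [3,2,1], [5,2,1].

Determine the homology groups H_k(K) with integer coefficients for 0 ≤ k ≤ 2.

H_0 ≅ Z,  H_1 ≅ Z,  H_2 = 0.

Order the vertices as 0 < 1 < 2 < 3 < 4 < 5. Listing each simplex with vertices in this order, K has dimension 2 with simplices:

  0-simplices (6): [0], [1], [2], [3], [4], [5]
  1-simplices (12): [0,1], [0,3], [0,5], [1,2], [1,3], [1,5], [2,3], [2,4], [2,5], [3,4], [3,5], [4,5]
  2-simplices (6): [0,1,5], [0,3,5], [1,2,3], [1,2,5], [2,3,4], [3,4,5]

so the chain groups are C_0 ≅ Z^6, C_1 ≅ Z^12, C_2 ≅ Z^6.

The boundary map ∂_1: C_1 → C_0 is given by ∂[p,q] = [q] − [p].
This gives a 6×12 integer matrix of rank 5; reducing to Smith normal form yields diagonal entries (1,1,1,1,1).

Boundary ∂_2: C_2 → C_1 maps a triangle to the signed sum of its edges. For instance
  ∂[0,1,5] = [1,5] − [0,5] + [0,1],
  ∂[2,3,4] = [3,4] − [2,4] + [2,3].
The resulting 12×6 matrix has rank 6, and its Smith normal form has invariant factors (1,1,1,1,1,1).

Now H_k = ker ∂_k / im ∂_{k+1}, so:

  H_0: rank C_0 − rank ∂_1 = 6 − 5 = 1, and the invariant factors of ∂_1 are all 1, so H_0 ≅ Z.
  H_1: rank ker ∂_1 − rank ∂_2 = (12 − 5) − 6 = 1, and the invariant factors of ∂_2 are all 1, so H_1 ≅ Z.
  H_2: rank ker ∂_2 − rank ∂_3 = (6 − 6) − 0 = 0, and there is no ∂_3, so H_2 ≅ 0.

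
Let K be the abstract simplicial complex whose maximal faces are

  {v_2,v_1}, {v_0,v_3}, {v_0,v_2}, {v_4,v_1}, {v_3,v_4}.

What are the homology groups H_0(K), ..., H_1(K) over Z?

K has 5 vertices, 5 edges.
rank ∂_0 = 0, rank ∂_1 = 4 ⇒ b_0 = 5 − 0 − 4 = 1; all invariant factors of ∂_1 are 1 so no torsion. So H_0 = Z.
rank ∂_1 = 4, rank ∂_2 = 0 ⇒ b_1 = 5 − 4 − 0 = 1. So H_1 = Z.

H_0 = Z,  H_1 = Z.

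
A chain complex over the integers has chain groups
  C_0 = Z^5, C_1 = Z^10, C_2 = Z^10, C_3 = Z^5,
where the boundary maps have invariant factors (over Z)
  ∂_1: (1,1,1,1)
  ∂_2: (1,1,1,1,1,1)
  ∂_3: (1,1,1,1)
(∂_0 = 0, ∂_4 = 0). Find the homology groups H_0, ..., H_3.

H_0 ≅ Z,  H_1 = 0,  H_2 = 0,  H_3 ≅ Z.

H_0: b_0 = 5 − 0 − 4 = 1; torsion from ∂_1 factors > 1: none. So H_0 ≅ Z.
H_1: b_1 = 10 − 4 − 6 = 0; torsion from ∂_2 factors > 1: none. So H_1 ≅ 0.
H_2: b_2 = 10 − 6 − 4 = 0; torsion from ∂_3 factors > 1: none. So H_2 ≅ 0.
H_3: b_3 = 5 − 4 − 0 = 1; torsion from ∂_4 factors > 1: none. So H_3 ≅ Z.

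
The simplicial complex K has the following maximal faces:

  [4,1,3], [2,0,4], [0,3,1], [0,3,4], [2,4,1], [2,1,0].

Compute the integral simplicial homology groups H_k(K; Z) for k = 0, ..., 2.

H_0 ≅ Z,  H_1 = 0,  H_2 ≅ Z.

We work with the vertex ordering 0 < 1 < 2 < 3 < 4. The simplices of K, each written with vertices in increasing order, are:

  0-simplices (5): [0], [1], [2], [3], [4]
  1-simplices (9): [0,1], [0,2], [0,3], [0,4], [1,2], [1,3], [1,4], [2,4], [3,4]
  2-simplices (6): [0,1,2], [0,1,3], [0,2,4], [0,3,4], [1,2,4], [1,3,4]

Hence C_0 ≅ Z^5, C_1 ≅ Z^9, C_2 ≅ Z^6.

∂_1: C_1 → C_0 is given by ∂[p,q] = [q] − [p]. For instance
  ∂[1,2] = [2] − [1].
As a 5×9 matrix over Z this has rank 4, with invariant factors (1,1,1,1).

Boundary ∂_2: C_2 → C_1 acts by ∂[p,q,r] = [q,r] − [p,r] + [p,q]. For instance
  ∂[0,3,4] = [3,4] − [0,4] + [0,3],
  ∂[1,2,4] = [2,4] − [1,4] + [1,2].
As a 9×6 matrix over Z this has rank 5, with invariant factors (1,1,1,1,1).

Computing H_k = (kernel of ∂_k) / (image of ∂_{k+1}):

  H_0: rank C_0 − rank ∂_1 = 5 − 4 = 1, and the invariant factors of ∂_1 are all 1, so H_0 ≅ Z.
  H_1: rank ker ∂_1 − rank ∂_2 = (9 − 4) − 5 = 0, and the invariant factors of ∂_2 are all 1, so H_1 ≅ 0.
  H_2: rank ker ∂_2 − rank ∂_3 = (6 − 5) − 0 = 1, and there is no ∂_3, so H_2 ≅ Z.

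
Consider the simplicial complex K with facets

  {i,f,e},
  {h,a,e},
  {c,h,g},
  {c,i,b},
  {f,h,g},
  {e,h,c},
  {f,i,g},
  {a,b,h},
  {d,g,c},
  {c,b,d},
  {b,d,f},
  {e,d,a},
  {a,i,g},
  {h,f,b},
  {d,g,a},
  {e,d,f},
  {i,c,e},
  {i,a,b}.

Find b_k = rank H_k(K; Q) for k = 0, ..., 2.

b_0 = 1, b_1 = 2, b_2 = 1.

Fix the vertex order a < b < c < d < e < f < g < h < i and write every simplex with vertices in increasing order. Then dim K = 2 and the simplices of K are:

  0-simplices (9): a, b, c, d, e, f, g, h, i
  1-simplices (27): ab, ad, ae, ag, ah, ai, bc, bd, bf, bh, bi, cd, ce, cg, ch, ci, de, df, dg, ef, eh, ei, fg, fh, fi, gh, gi
  2-simplices (18): abh, abi, ade, adg, aeh, agi, bcd, bci, bdf, bfh, cdg, ceh, cei, cgh, def, efi, fgh, fgi

Hence C_0 ≅ Z^9, C_1 ≅ Z^27, C_2 ≅ Z^18.

The boundary map ∂_1: C_1 → C_0 sends each edge [p,q] (with p < q) to q − p. For instance
  ∂bi = i − b.
The 9×27 boundary matrix has rank 8 and Smith normal form diag(1,1,1,1,1,1,1,1).

Boundary ∂_2: C_2 → C_1 acts by ∂[p,q,r] = [q,r] − [p,r] + [p,q]. For instance
  ∂aeh = eh − ah + ae,
  ∂bdf = df − bf + bd.
The 27×18 boundary matrix has rank 17 and Smith normal form diag(1,1,1,1,1,1,1,1,1,1,1,1,1,1,1,1,1).

Computing H_k = (kernel of ∂_k) / (image of ∂_{k+1}):

  H_0: rank C_0 − rank ∂_1 = 9 − 8 = 1, and the invariant factors of ∂_1 are all 1, so H_0 ≅ Z.
  H_1: rank ker ∂_1 − rank ∂_2 = (27 − 8) − 17 = 2, and the invariant factors of ∂_2 are all 1, so H_1 ≅ Z^2.
  H_2: rank ker ∂_2 − rank ∂_3 = (18 − 17) − 0 = 1, and there is no ∂_3, so H_2 ≅ Z.

Hence the Betti numbers are b_0 = 1, b_1 = 2, b_2 = 1.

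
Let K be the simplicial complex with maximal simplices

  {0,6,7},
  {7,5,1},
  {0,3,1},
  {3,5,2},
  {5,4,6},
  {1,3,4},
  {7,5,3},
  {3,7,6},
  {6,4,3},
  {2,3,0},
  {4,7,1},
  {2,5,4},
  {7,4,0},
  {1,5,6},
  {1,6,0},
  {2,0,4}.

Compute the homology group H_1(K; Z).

H_1 ≅ Z^2.

Order the vertices as 0 < 1 < 2 < 3 < 4 < 5 < 6 < 7. Listing each simplex with vertices in this order, K has dimension 2 with simplices:

  0-simplices (8): [0], [1], [2], [3], [4], [5], [6], [7]
  1-simplices (24): (24 of them)
  2-simplices (16): [0,1,3], [0,1,6], [0,2,3], [0,2,4], [0,4,7], [0,6,7], [1,3,4], [1,4,7], [1,5,6], [1,5,7], [2,3,5], [2,4,5], [3,4,6], [3,5,7], [3,6,7], [4,5,6]

so the chain groups are C_0 ≅ Z^8, C_1 ≅ Z^24, C_2 ≅ Z^16.

Boundary ∂_1: C_1 → C_0 is given by ∂[p,q] = [q] − [p]. For instance
  ∂[4,5] = [5] − [4].
This gives a 8×24 integer matrix of rank 7; reducing to Smith normal form yields diagonal entries (1,1,1,1,1,1,1).

Boundary ∂_2: C_2 → C_1 maps a triangle to the signed sum of its edges. For instance
  ∂[2,3,5] = [3,5] − [2,5] + [2,3],
  ∂[0,1,3] = [1,3] − [0,3] + [0,1].
The resulting 24×16 matrix has rank 15, and its Smith normal form has invariant factors (1,1,1,1,1,1,1,1,1,1,1,1,1,1,1).

Computing H_k = (kernel of ∂_k) / (image of ∂_{k+1}):

  H_1: rank ker ∂_1 − rank ∂_2 = (24 − 7) − 15 = 2, and the invariant factors of ∂_2 are all 1, so H_1 = Z^2.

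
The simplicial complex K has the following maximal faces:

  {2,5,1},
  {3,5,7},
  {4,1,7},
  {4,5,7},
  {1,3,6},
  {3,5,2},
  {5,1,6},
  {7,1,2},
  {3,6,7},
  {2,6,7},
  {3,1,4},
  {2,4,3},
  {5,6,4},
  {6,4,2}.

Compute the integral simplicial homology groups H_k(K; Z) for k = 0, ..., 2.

H_0 = Z,  H_1 = Z^2,  H_2 = Z.

Take the total order 1 < 2 < 3 < 4 < 5 < 6 < 7 on the vertex set. Then K (dimension 2) consists of the simplices:

  0-simplices (7): [1], [2], [3], [4], [5], [6], [7]
  1-simplices (21): [1,2], [1,3], [1,4], [1,5], [1,6], [1,7], [2,3], [2,4], [2,5], [2,6], [2,7], [3,4], [3,5], [3,6], [3,7], [4,5], [4,6], [4,7], [5,6], [5,7], [6,7]
  2-simplices (14): [1,2,5], [1,2,7], [1,3,4], [1,3,6], [1,4,7], [1,5,6], [2,3,4], [2,3,5], [2,4,6], [2,6,7], [3,5,7], [3,6,7], [4,5,6], [4,5,7]

giving chain groups C_0 ≅ Z^7, C_1 ≅ Z^21, C_2 ≅ Z^14.

∂_1: C_1 → C_0 is given by ∂[p,q] = [q] − [p]. For instance
  ∂[2,6] = [6] − [2].
This gives a 7×21 integer matrix of rank 6; reducing to Smith normal form yields diagonal entries (1,1,1,1,1,1).

∂_2: C_2 → C_1 maps a triangle to the signed sum of its edges. For instance
  ∂[3,6,7] = [6,7] − [3,7] + [3,6],
  ∂[4,5,7] = [5,7] − [4,7] + [4,5].
As a 21×14 matrix over Z this has rank 13, with invariant factors (1,1,1,1,1,1,1,1,1,1,1,1,1).

Reading off H_k = ker ∂_k / im ∂_{k+1}:

  H_0: rank C_0 − rank ∂_1 = 7 − 6 = 1, and the invariant factors of ∂_1 are all 1, so H_0 ≅ Z.
  H_1: rank ker ∂_1 − rank ∂_2 = (21 − 6) − 13 = 2, and the invariant factors of ∂_2 are all 1, so H_1 ≅ Z^2.
  H_2: rank ker ∂_2 − rank ∂_3 = (14 − 13) − 0 = 1, and there is no ∂_3, so H_2 ≅ Z.

As a check, the Euler characteristic is 7 − 21 + 14 = 0, which agrees with 1 − 2 + 1 = 0.
(K is a triangulation of the torus T^2.)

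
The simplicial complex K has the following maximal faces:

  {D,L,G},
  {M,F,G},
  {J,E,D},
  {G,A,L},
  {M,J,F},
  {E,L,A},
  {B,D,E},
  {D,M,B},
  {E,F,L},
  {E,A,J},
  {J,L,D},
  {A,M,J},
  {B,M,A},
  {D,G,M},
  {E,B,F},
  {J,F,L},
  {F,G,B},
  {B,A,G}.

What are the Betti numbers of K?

Take the total order A < B < D < E < F < G < J < L < M on the vertex set. Then K (dimension 2) consists of the simplices:

  0-simplices (9): A, B, D, E, F, G, J, L, M
  1-simplices (27): AB, AE, AG, AJ, AL, AM, BD, BE, BF, BG, BM, DE, DG, DJ, DL, DM, EF, EJ, EL, FG, FJ, FL, FM, GL, GM, JL, JM
  2-simplices (18): ABG, ABM, AEJ, AEL, AGL, AJM, BDE, BDM, BEF, BFG, DEJ, DGL, DGM, DJL, EFL, FGM, FJL, FJM

so the chain groups are C_0 ≅ Z^9, C_1 ≅ Z^27, C_2 ≅ Z^18.

Boundary ∂_1: C_1 → C_0 is given by ∂[p,q] = [q] − [p]. For instance
  ∂DL = L − D.
This gives a 9×27 integer matrix of rank 8; reducing to Smith normal form yields diagonal entries (1,1,1,1,1,1,1,1).

∂_2: C_2 → C_1 sends each 2-simplex [p,q,r] to [q,r] − [p,r] + [p,q]. For instance
  ∂FGM = GM − FM + FG,
  ∂AEJ = EJ − AJ + AE.
This gives a 27×18 integer matrix of rank 18; reducing to Smith normal form yields diagonal entries (1,1,1,1,1,1,1,1,1,1,1,1,1,1,1,1,1,2).

From H_k ≅ ker(∂_k) / im(∂_{k+1}) we obtain:

  H_0: rank C_0 − rank ∂_1 = 9 − 8 = 1, and the invariant factors of ∂_1 are all 1, so H_0 ≅ Z.
  H_1: rank ker ∂_1 − rank ∂_2 = (27 − 8) − 18 = 1, and ∂_2 has invariant factor 2 > 1, so H_1 ≅ Z ⊕ Z/2.
  H_2: rank ker ∂_2 − rank ∂_3 = (18 − 18) − 0 = 0, and there is no ∂_3, so H_2 ≅ 0.

(K is a triangulation of the Klein bottle.)

Hence the Betti numbers are b_0 = 1, b_1 = 1, b_2 = 0.

b_0 = 1, b_1 = 1, b_2 = 0.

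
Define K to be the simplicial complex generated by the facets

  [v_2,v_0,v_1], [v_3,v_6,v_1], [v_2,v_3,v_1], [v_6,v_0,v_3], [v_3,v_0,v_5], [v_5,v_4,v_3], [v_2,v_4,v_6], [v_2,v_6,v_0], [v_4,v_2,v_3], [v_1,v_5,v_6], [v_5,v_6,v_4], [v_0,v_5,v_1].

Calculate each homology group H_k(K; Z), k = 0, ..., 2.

K has 7 vertices, 18 edges, 12 triangles.
rank ∂_0 = 0, rank ∂_1 = 6 ⇒ b_0 = 7 − 0 − 6 = 1; all invariant factors of ∂_1 are 1 so no torsion. So H_0 ≅ Z.
rank ∂_1 = 6, rank ∂_2 = 12 ⇒ b_1 = 18 − 6 − 12 = 0; ∂_2 has invariant factor(s) [2] giving torsion. So H_1 ≅ Z/2.
rank ∂_2 = 12, rank ∂_3 = 0 ⇒ b_2 = 12 − 12 − 0 = 0. So H_2 ≅ 0.

H_0 = Z,  H_1 = Z/2,  H_2 = 0.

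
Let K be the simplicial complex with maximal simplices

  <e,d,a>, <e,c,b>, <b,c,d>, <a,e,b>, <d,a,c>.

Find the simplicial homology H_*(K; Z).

Fix the vertex order a < b < c < d < e and write every simplex with vertices in increasing order. Then dim K = 2 and the simplices of K are:

  0-simplices (5): a, b, c, d, e
  1-simplices (10): ab, ac, ad, ae, bc, bd, be, cd, ce, de
  2-simplices (5): abe, acd, ade, bcd, bce

so the chain groups are C_0 ≅ Z^5, C_1 ≅ Z^10, C_2 ≅ Z^5.

Boundary ∂_1: C_1 → C_0 sends each edge [p,q] (with p < q) to q − p.
The 5×10 boundary matrix has rank 4 and Smith normal form diag(1,1,1,1).

The boundary map ∂_2: C_2 → C_1 acts by ∂[p,q,r] = [q,r] − [p,r] + [p,q]. For instance
  ∂bcd = cd − bd + bc,
  ∂acd = cd − ad + ac.
As a 10×5 matrix over Z this has rank 5, with invariant factors (1,1,1,1,1).

Computing H_k = (kernel of ∂_k) / (image of ∂_{k+1}):

  H_0: rank C_0 − rank ∂_1 = 5 − 4 = 1, and the invariant factors of ∂_1 are all 1, so H_0 ≅ Z.
  H_1: rank ker ∂_1 − rank ∂_2 = (10 − 4) − 5 = 1, and the invariant factors of ∂_2 are all 1, so H_1 ≅ Z.
  H_2: rank ker ∂_2 − rank ∂_3 = (5 − 5) − 0 = 0, and there is no ∂_3, so H_2 ≅ 0.

(K is a triangulation of the Möbius band.)

H_0 ≅ Z,  H_1 ≅ Z,  H_2 = 0.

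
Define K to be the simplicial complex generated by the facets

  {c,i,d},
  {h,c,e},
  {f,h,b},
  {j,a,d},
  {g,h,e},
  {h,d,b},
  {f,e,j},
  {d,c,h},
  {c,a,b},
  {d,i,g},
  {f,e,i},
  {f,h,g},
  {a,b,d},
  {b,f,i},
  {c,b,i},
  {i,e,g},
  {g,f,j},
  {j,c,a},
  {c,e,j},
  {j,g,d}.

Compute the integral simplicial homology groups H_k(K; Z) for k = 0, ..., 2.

H_0 = Z,  H_1 = Z ⊕ Z_2,  H_2 = 0.

We work with the vertex ordering a < b < c < d < e < f < g < h < i < j. The simplices of K, each written with vertices in increasing order, are:

  0-simplices (10): a, b, c, d, e, f, g, h, i, j
  1-simplices (30): ab, ac, ad, aj, bc, bd, bf, bh, bi, cd, ce, ch, ci, cj, dg, dh, di, dj, ef, eg, eh, ei, ej, fg, fh, fi, fj, gh, gi, gj
  2-simplices (20): abc, abd, acj, adj, bci, bdh, bfh, bfi, cdh, cdi, ceh, cej, dgi, dgj, efi, efj, egh, egi, fgh, fgj

so the chain groups are C_0 ≅ Z^10, C_1 ≅ Z^30, C_2 ≅ Z^20.

Boundary ∂_1: C_1 → C_0 is given by ∂[p,q] = [q] − [p].
This gives a 10×30 integer matrix of rank 9; reducing to Smith normal form yields diagonal entries (1,1,1,1,1,1,1,1,1).

The boundary map ∂_2: C_2 → C_1 maps a triangle to the signed sum of its edges. For instance
  ∂dgi = gi − di + dg,
  ∂ceh = eh − ch + ce.
As a 30×20 matrix over Z this has rank 20, with invariant factors (1,1,1,1,1,1,1,1,1,1,1,1,1,1,1,1,1,1,1,2).

Computing H_k = (kernel of ∂_k) / (image of ∂_{k+1}):

  H_0: rank C_0 − rank ∂_1 = 10 − 9 = 1, and the invariant factors of ∂_1 are all 1, so H_0 = Z.
  H_1: rank ker ∂_1 − rank ∂_2 = (30 − 9) − 20 = 1, and ∂_2 has invariant factor 2 > 1, so H_1 = Z ⊕ Z_2.
  H_2: rank ker ∂_2 − rank ∂_3 = (20 − 20) − 0 = 0, and there is no ∂_3, so H_2 = 0.

As a check, the Euler characteristic is 10 − 30 + 20 = 0, which agrees with 1 − 1 + 0 = 0.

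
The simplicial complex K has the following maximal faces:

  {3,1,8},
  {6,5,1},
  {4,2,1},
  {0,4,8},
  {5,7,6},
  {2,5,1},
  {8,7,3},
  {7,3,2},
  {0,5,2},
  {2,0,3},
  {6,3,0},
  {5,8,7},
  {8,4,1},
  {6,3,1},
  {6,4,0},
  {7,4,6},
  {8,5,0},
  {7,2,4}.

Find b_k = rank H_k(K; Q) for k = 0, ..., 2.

We work with the vertex ordering 0 < 1 < 2 < 3 < 4 < 5 < 6 < 7 < 8. The simplices of K, each written with vertices in increasing order, are:

  0-simplices (9): [0], [1], [2], [3], [4], [5], [6], [7], [8]
  1-simplices (27): (27 of them)
  2-simplices (18): [0,2,3], [0,2,5], [0,3,6], [0,4,6], [0,4,8], [0,5,8], [1,2,4], [1,2,5], [1,3,6], [1,3,8], [1,4,8], [1,5,6], [2,3,7], [2,4,7], [3,7,8], [4,6,7], [5,6,7], [5,7,8]

so the chain groups are C_0 ≅ Z^9, C_1 ≅ Z^27, C_2 ≅ Z^18.

∂_1: C_1 → C_0 maps an edge to its endpoints' difference, ∂[p,q] = q − p. For instance
  ∂[0,4] = [4] − [0].
The resulting 9×27 matrix has rank 8, and its Smith normal form has invariant factors (1,1,1,1,1,1,1,1).

The boundary map ∂_2: C_2 → C_1 sends each 2-simplex [p,q,r] to [q,r] − [p,r] + [p,q]. For instance
  ∂[2,3,7] = [3,7] − [2,7] + [2,3],
  ∂[1,2,5] = [2,5] − [1,5] + [1,2].
The 27×18 boundary matrix has rank 17 and Smith normal form diag(1,1,1,1,1,1,1,1,1,1,1,1,1,1,1,1,1).

Computing H_k = (kernel of ∂_k) / (image of ∂_{k+1}):

  H_0: rank C_0 − rank ∂_1 = 9 − 8 = 1, and the invariant factors of ∂_1 are all 1, so H_0 = Z.
  H_1: rank ker ∂_1 − rank ∂_2 = (27 − 8) − 17 = 2, and the invariant factors of ∂_2 are all 1, so H_1 = Z^2.
  H_2: rank ker ∂_2 − rank ∂_3 = (18 − 17) − 0 = 1, and there is no ∂_3, so H_2 = Z.

(K is a triangulation of the torus T^2.)

Hence the Betti numbers are b_0 = 1, b_1 = 2, b_2 = 1.

b_0 = 1, b_1 = 2, b_2 = 1.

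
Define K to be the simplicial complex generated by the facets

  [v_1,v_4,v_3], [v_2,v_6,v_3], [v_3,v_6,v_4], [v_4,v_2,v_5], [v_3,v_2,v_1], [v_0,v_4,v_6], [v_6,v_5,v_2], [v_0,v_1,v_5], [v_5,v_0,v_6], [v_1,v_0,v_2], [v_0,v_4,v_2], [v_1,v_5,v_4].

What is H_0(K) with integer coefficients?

Order the vertices as v_0 < v_1 < v_2 < v_3 < v_4 < v_5 < v_6. Listing each simplex with vertices in this order, K has dimension 2 with simplices:

  0-simplices (7): [v_0], [v_1], [v_2], [v_3], [v_4], [v_5], [v_6]
  1-simplices (18): (18 of them)
  2-simplices (12): (12 of them)

giving chain groups C_0 ≅ Z^7, C_1 ≅ Z^18, C_2 ≅ Z^12.

The boundary map ∂_1: C_1 → C_0 maps an edge to its endpoints' difference, ∂[p,q] = q − p. For instance
  ∂[v_1,v_4] = [v_4] − [v_1].
The resulting 7×18 matrix has rank 6, and its Smith normal form has invariant factors (1,1,1,1,1,1).

Boundary ∂_2: C_2 → C_1 maps a triangle to the signed sum of its edges. For instance
  ∂[v_0,v_2,v_4] = [v_2,v_4] − [v_0,v_4] + [v_0,v_2],
  ∂[v_2,v_4,v_5] = [v_4,v_5] − [v_2,v_5] + [v_2,v_4].
The 18×12 boundary matrix has rank 12 and Smith normal form diag(1,1,1,1,1,1,1,1,1,1,1,2).

From H_k ≅ ker(∂_k) / im(∂_{k+1}) we obtain:

  H_0: rank C_0 − rank ∂_1 = 7 − 6 = 1, and the invariant factors of ∂_1 are all 1, so H_0 = Z.

H_0 ≅ Z.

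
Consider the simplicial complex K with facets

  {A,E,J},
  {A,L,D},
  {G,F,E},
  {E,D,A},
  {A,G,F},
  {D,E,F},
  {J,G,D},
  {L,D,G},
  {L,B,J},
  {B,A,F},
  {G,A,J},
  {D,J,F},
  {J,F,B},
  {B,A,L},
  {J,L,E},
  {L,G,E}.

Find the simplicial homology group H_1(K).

H_1 ≅ Z^2.

Fix the vertex order A < B < D < E < F < G < J < L and write every simplex with vertices in increasing order. Then dim K = 2 and the simplices of K are:

  0-simplices (8): A, B, D, E, F, G, J, L
  1-simplices (24): AB, AD, AE, AF, AG, AJ, AL, BF, BJ, BL, DE, DF, DG, DJ, DL, EF, EG, EJ, EL, FG, FJ, GJ, GL, JL
  2-simplices (16): ABF, ABL, ADE, ADL, AEJ, AFG, AGJ, BFJ, BJL, DEF, DFJ, DGJ, DGL, EFG, EGL, EJL

so the chain groups are C_0 ≅ Z^8, C_1 ≅ Z^24, C_2 ≅ Z^16.

Boundary ∂_1: C_1 → C_0 maps an edge to its endpoints' difference, ∂[p,q] = q − p.
The resulting 8×24 matrix has rank 7, and its Smith normal form has invariant factors (1,1,1,1,1,1,1).

Boundary ∂_2: C_2 → C_1 acts by ∂[p,q,r] = [q,r] − [p,r] + [p,q]. For instance
  ∂AFG = FG − AG + AF,
  ∂AEJ = EJ − AJ + AE.
This gives a 24×16 integer matrix of rank 15; reducing to Smith normal form yields diagonal entries (1,1,1,1,1,1,1,1,1,1,1,1,1,1,1).

Reading off H_k = ker ∂_k / im ∂_{k+1}:

  H_1: rank ker ∂_1 − rank ∂_2 = (24 − 7) − 15 = 2, and the invariant factors of ∂_2 are all 1, so H_1 = Z^2.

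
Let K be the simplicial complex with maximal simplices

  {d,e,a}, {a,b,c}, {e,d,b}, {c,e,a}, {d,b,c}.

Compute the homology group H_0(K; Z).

Order the vertices as a < b < c < d < e. Listing each simplex with vertices in this order, K has dimension 2 with simplices:

  0-simplices (5): a, b, c, d, e
  1-simplices (10): ab, ac, ad, ae, bc, bd, be, cd, ce, de
  2-simplices (5): abc, ace, ade, bcd, bde

so the chain groups are C_0 ≅ Z^5, C_1 ≅ Z^10, C_2 ≅ Z^5.

∂_1: C_1 → C_0 maps an edge to its endpoints' difference, ∂[p,q] = q − p. For instance
  ∂ad = d − a.
As a 5×10 matrix over Z this has rank 4, with invariant factors (1,1,1,1).

∂_2: C_2 → C_1 acts by ∂[p,q,r] = [q,r] − [p,r] + [p,q]. For instance
  ∂ace = ce − ae + ac,
  ∂bcd = cd − bd + bc.
This gives a 10×5 integer matrix of rank 5; reducing to Smith normal form yields diagonal entries (1,1,1,1,1).

Reading off H_k = ker ∂_k / im ∂_{k+1}:

  H_0: rank C_0 − rank ∂_1 = 5 − 4 = 1, and the invariant factors of ∂_1 are all 1, so H_0 = Z.

H_0 = Z.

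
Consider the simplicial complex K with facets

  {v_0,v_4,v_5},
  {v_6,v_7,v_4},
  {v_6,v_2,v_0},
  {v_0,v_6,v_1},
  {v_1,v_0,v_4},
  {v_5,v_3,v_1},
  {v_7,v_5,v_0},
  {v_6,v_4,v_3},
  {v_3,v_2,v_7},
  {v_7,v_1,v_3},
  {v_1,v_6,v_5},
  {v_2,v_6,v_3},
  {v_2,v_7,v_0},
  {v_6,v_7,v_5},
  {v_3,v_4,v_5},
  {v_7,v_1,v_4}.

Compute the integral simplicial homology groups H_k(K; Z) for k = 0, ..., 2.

Fix the vertex order v_0 < v_1 < v_2 < v_3 < v_4 < v_5 < v_6 < v_7 and write every simplex with vertices in increasing order. Then dim K = 2 and the simplices of K are:

  0-simplices (8): [v_0], [v_1], [v_2], [v_3], [v_4], [v_5], [v_6], [v_7]
  1-simplices (24): (24 of them)
  2-simplices (16): (16 of them)

giving chain groups C_0 ≅ Z^8, C_1 ≅ Z^24, C_2 ≅ Z^16.

∂_1: C_1 → C_0 is given by ∂[p,q] = [q] − [p].
This gives a 8×24 integer matrix of rank 7; reducing to Smith normal form yields diagonal entries (1,1,1,1,1,1,1).

∂_2: C_2 → C_1 maps a triangle to the signed sum of its edges. For instance
  ∂[v_1,v_3,v_5] = [v_3,v_5] − [v_1,v_5] + [v_1,v_3],
  ∂[v_2,v_3,v_6] = [v_3,v_6] − [v_2,v_6] + [v_2,v_3].
This gives a 24×16 integer matrix of rank 15; reducing to Smith normal form yields diagonal entries (1,1,1,1,1,1,1,1,1,1,1,1,1,1,1).

Now H_k = ker ∂_k / im ∂_{k+1}, so:

  H_0: rank C_0 − rank ∂_1 = 8 − 7 = 1, and the invariant factors of ∂_1 are all 1, so H_0 ≅ Z.
  H_1: rank ker ∂_1 − rank ∂_2 = (24 − 7) − 15 = 2, and the invariant factors of ∂_2 are all 1, so H_1 ≅ Z^2.
  H_2: rank ker ∂_2 − rank ∂_3 = (16 − 15) − 0 = 1, and there is no ∂_3, so H_2 ≅ Z.

H_0 = Z,  H_1 = Z^2,  H_2 = Z.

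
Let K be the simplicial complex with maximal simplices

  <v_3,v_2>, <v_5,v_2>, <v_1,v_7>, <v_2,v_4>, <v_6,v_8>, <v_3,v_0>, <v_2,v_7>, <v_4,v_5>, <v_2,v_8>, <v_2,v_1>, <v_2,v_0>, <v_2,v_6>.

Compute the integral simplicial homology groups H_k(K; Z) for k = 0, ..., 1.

Fix the vertex order v_0 < v_1 < v_2 < v_3 < v_4 < v_5 < v_6 < v_7 < v_8 and write every simplex with vertices in increasing order. Then dim K = 1 and the simplices of K are:

  0-simplices (9): [v_0], [v_1], [v_2], [v_3], [v_4], [v_5], [v_6], [v_7], [v_8]
  1-simplices (12): [v_0,v_2], [v_0,v_3], [v_1,v_2], [v_1,v_7], [v_2,v_3], [v_2,v_4], [v_2,v_5], [v_2,v_6], [v_2,v_7], [v_2,v_8], [v_4,v_5], [v_6,v_8]

so the chain groups are C_0 ≅ Z^9, C_1 ≅ Z^12.

Boundary ∂_1: C_1 → C_0 sends each edge [p,q] (with p < q) to q − p.
The 9×12 boundary matrix has rank 8 and Smith normal form diag(1,1,1,1,1,1,1,1).

From H_k ≅ ker(∂_k) / im(∂_{k+1}) we obtain:

  H_0: rank C_0 − rank ∂_1 = 9 − 8 = 1, and the invariant factors of ∂_1 are all 1, so H_0 = Z.
  H_1: rank ker ∂_1 − rank ∂_2 = (12 − 8) − 0 = 4, and there is no ∂_2, so H_1 = Z^4.

As a check, the Euler characteristic is 9 − 12 = -3, which agrees with 1 − 4 = -3.

H_0 = Z,  H_1 = Z^4.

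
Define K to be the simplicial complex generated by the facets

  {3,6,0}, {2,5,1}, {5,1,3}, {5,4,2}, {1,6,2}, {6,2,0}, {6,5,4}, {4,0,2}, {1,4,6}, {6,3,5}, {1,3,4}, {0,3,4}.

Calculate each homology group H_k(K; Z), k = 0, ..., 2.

H_0 = Z,  H_1 = Z_2,  H_2 = 0.

We work with the vertex ordering 0 < 1 < 2 < 3 < 4 < 5 < 6. The simplices of K, each written with vertices in increasing order, are:

  0-simplices (7): [0], [1], [2], [3], [4], [5], [6]
  1-simplices (18): [0,2], [0,3], [0,4], [0,6], [1,2], [1,3], [1,4], [1,5], [1,6], [2,4], [2,5], [2,6], [3,4], [3,5], [3,6], [4,5], [4,6], [5,6]
  2-simplices (12): [0,2,4], [0,2,6], [0,3,4], [0,3,6], [1,2,5], [1,2,6], [1,3,4], [1,3,5], [1,4,6], [2,4,5], [3,5,6], [4,5,6]

Hence C_0 ≅ Z^7, C_1 ≅ Z^18, C_2 ≅ Z^12.

Boundary ∂_1: C_1 → C_0 maps an edge to its endpoints' difference, ∂[p,q] = q − p. For instance
  ∂[1,6] = [6] − [1].
The 7×18 boundary matrix has rank 6 and Smith normal form diag(1,1,1,1,1,1).

Boundary ∂_2: C_2 → C_1 sends each 2-simplex [p,q,r] to [q,r] − [p,r] + [p,q]. For instance
  ∂[2,4,5] = [4,5] − [2,5] + [2,4],
  ∂[1,3,4] = [3,4] − [1,4] + [1,3].
This gives a 18×12 integer matrix of rank 12; reducing to Smith normal form yields diagonal entries (1,1,1,1,1,1,1,1,1,1,1,2).

Computing H_k = (kernel of ∂_k) / (image of ∂_{k+1}):

  H_0: rank C_0 − rank ∂_1 = 7 − 6 = 1, and the invariant factors of ∂_1 are all 1, so H_0 = Z.
  H_1: rank ker ∂_1 − rank ∂_2 = (18 − 6) − 12 = 0, and ∂_2 has invariant factor 2 > 1, so H_1 = Z_2.
  H_2: rank ker ∂_2 − rank ∂_3 = (12 − 12) − 0 = 0, and there is no ∂_3, so H_2 = 0.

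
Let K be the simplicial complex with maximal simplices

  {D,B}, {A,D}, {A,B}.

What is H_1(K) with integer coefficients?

H_1 ≅ Z.

We work with the vertex ordering A < B < D. The simplices of K, each written with vertices in increasing order, are:

  0-simplices (3): A, B, D
  1-simplices (3): AB, AD, BD

so the chain groups are C_0 ≅ Z^3, C_1 ≅ Z^3.

Boundary ∂_1: C_1 → C_0 maps an edge to its endpoints' difference, ∂[p,q] = q − p.
As a 3×3 matrix over Z this has rank 2, with invariant factors (1,1).

Now H_k = ker ∂_k / im ∂_{k+1}, so:

  H_1: rank ker ∂_1 − rank ∂_2 = (3 − 2) − 0 = 1, and there is no ∂_2, so H_1 ≅ Z.

(K is a triangulation of the circle S^1.)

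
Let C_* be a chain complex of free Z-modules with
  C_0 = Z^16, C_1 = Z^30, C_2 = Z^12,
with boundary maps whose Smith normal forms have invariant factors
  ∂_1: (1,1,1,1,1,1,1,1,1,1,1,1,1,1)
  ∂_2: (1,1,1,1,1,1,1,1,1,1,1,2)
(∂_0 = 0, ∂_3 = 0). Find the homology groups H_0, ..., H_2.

H_0 = Z^2,  H_1 = Z^4 ⊕ Z/2,  H_2 = 0.

H_0: b_0 = 16 − 0 − 14 = 2; torsion from ∂_1 factors > 1: none. So H_0 = Z^2.
H_1: b_1 = 30 − 14 − 12 = 4; torsion from ∂_2 factors > 1: [2]. So H_1 = Z^4 ⊕ Z/2.
H_2: b_2 = 12 − 12 − 0 = 0; torsion from ∂_3 factors > 1: none. So H_2 = 0.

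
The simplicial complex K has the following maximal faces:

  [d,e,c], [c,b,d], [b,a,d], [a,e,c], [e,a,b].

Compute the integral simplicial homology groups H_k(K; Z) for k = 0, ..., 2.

We work with the vertex ordering a < b < c < d < e. The simplices of K, each written with vertices in increasing order, are:

  0-simplices (5): a, b, c, d, e
  1-simplices (10): ab, ac, ad, ae, bc, bd, be, cd, ce, de
  2-simplices (5): abd, abe, ace, bcd, cde

giving chain groups C_0 ≅ Z^5, C_1 ≅ Z^10, C_2 ≅ Z^5.

The boundary map ∂_1: C_1 → C_0 sends each edge [p,q] (with p < q) to q − p.
The resulting 5×10 matrix has rank 4, and its Smith normal form has invariant factors (1,1,1,1).

Boundary ∂_2: C_2 → C_1 sends each 2-simplex [p,q,r] to [q,r] − [p,r] + [p,q]. For instance
  ∂ace = ce − ae + ac,
  ∂abd = bd − ad + ab.
The 10×5 boundary matrix has rank 5 and Smith normal form diag(1,1,1,1,1).

Reading off H_k = ker ∂_k / im ∂_{k+1}:

  H_0: rank C_0 − rank ∂_1 = 5 − 4 = 1, and the invariant factors of ∂_1 are all 1, so H_0 ≅ Z.
  H_1: rank ker ∂_1 − rank ∂_2 = (10 − 4) − 5 = 1, and the invariant factors of ∂_2 are all 1, so H_1 ≅ Z.
  H_2: rank ker ∂_2 − rank ∂_3 = (5 − 5) − 0 = 0, and there is no ∂_3, so H_2 ≅ 0.

As a check, the Euler characteristic is 5 − 10 + 5 = 0, which agrees with 1 − 1 + 0 = 0.

H_0 ≅ Z,  H_1 ≅ Z,  H_2 = 0.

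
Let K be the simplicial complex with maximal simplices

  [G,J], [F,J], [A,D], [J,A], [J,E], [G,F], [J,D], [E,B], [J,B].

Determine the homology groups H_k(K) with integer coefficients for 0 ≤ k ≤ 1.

H_0 = Z,  H_1 = Z^3.

We work with the vertex ordering A < B < D < E < F < G < J. The simplices of K, each written with vertices in increasing order, are:

  0-simplices (7): A, B, D, E, F, G, J
  1-simplices (9): AD, AJ, BE, BJ, DJ, EJ, FG, FJ, GJ

giving chain groups C_0 ≅ Z^7, C_1 ≅ Z^9.

∂_1: C_1 → C_0 sends each edge [p,q] (with p < q) to q − p. For instance
  ∂FJ = J − F.
As a 7×9 matrix over Z this has rank 6, with invariant factors (1,1,1,1,1,1).

Now H_k = ker ∂_k / im ∂_{k+1}, so:

  H_0: rank C_0 − rank ∂_1 = 7 − 6 = 1, and the invariant factors of ∂_1 are all 1, so H_0 = Z.
  H_1: rank ker ∂_1 − rank ∂_2 = (9 − 6) − 0 = 3, and there is no ∂_2, so H_1 = Z^3.

(K is a triangulation of a wedge of 3 circles.)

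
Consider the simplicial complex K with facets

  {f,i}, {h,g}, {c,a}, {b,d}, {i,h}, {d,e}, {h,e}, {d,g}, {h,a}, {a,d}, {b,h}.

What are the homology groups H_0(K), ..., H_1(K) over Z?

K has 9 vertices, 11 edges.
rank ∂_0 = 0, rank ∂_1 = 8 ⇒ b_0 = 9 − 0 − 8 = 1; all invariant factors of ∂_1 are 1 so no torsion. So H_0 ≅ Z.
rank ∂_1 = 8, rank ∂_2 = 0 ⇒ b_1 = 11 − 8 − 0 = 3. So H_1 ≅ Z^3.

H_0 ≅ Z,  H_1 ≅ Z^3.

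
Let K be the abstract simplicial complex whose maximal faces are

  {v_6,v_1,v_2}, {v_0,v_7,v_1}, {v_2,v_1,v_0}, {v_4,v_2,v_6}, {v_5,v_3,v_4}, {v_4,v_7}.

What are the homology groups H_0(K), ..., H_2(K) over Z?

H_0 = Z,  H_1 = Z,  H_2 = 0.

K has 8 vertices, 13 edges, 5 triangles.
rank ∂_0 = 0, rank ∂_1 = 7 ⇒ b_0 = 8 − 0 − 7 = 1; all invariant factors of ∂_1 are 1 so no torsion. So H_0 = Z.
rank ∂_1 = 7, rank ∂_2 = 5 ⇒ b_1 = 13 − 7 − 5 = 1; all invariant factors of ∂_2 are 1 so no torsion. So H_1 = Z.
rank ∂_2 = 5, rank ∂_3 = 0 ⇒ b_2 = 5 − 5 − 0 = 0. So H_2 = 0.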